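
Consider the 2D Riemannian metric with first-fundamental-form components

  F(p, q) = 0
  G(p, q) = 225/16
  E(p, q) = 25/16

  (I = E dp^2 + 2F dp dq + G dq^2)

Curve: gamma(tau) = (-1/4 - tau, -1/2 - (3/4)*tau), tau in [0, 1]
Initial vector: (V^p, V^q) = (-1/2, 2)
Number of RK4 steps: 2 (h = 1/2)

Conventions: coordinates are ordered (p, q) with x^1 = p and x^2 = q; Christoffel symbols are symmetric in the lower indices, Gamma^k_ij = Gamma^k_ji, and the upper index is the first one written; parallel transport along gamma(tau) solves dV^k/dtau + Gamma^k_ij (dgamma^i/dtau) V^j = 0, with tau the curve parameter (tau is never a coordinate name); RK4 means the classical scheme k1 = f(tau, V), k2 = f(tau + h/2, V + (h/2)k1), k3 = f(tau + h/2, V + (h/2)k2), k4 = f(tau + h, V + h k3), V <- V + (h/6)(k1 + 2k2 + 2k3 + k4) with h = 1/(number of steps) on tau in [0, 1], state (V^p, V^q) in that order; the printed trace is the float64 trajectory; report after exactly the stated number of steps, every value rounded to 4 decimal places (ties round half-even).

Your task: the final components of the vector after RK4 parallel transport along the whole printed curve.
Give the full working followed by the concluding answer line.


gamma'(tau) = (-1, -3/4); f(tau, V)^k = -Gamma^k_ij(gamma(tau)) gamma'^i(tau) V^j; h = 1/2; intermediate values shown to 6 dp
curve data and Christoffel symbols at the stage parameters:
  tau = 0.000000: gamma = (-0.250000, -0.500000), gamma' = (-1.000000, -0.750000); Gamma_ppp = 0.000000, Gamma_ppq = 0.000000, Gamma_pqq = 0.000000, Gamma_qpp = 0.000000, Gamma_qpq = 0.000000, Gamma_qqq = 0.000000
  tau = 0.250000: gamma = (-0.500000, -0.687500), gamma' = (-1.000000, -0.750000); Gamma_ppp = 0.000000, Gamma_ppq = 0.000000, Gamma_pqq = 0.000000, Gamma_qpp = 0.000000, Gamma_qpq = 0.000000, Gamma_qqq = 0.000000
  tau = 0.500000: gamma = (-0.750000, -0.875000), gamma' = (-1.000000, -0.750000); Gamma_ppp = 0.000000, Gamma_ppq = 0.000000, Gamma_pqq = 0.000000, Gamma_qpp = 0.000000, Gamma_qpq = 0.000000, Gamma_qqq = 0.000000
  tau = 0.750000: gamma = (-1.000000, -1.062500), gamma' = (-1.000000, -0.750000); Gamma_ppp = 0.000000, Gamma_ppq = 0.000000, Gamma_pqq = 0.000000, Gamma_qpp = 0.000000, Gamma_qpq = 0.000000, Gamma_qqq = 0.000000
  tau = 1.000000: gamma = (-1.250000, -1.250000), gamma' = (-1.000000, -0.750000); Gamma_ppp = 0.000000, Gamma_ppq = 0.000000, Gamma_pqq = 0.000000, Gamma_qpp = 0.000000, Gamma_qpq = 0.000000, Gamma_qqq = 0.000000
step 0: V^p = -0.5000, V^q = 2.0000
step 1: k1 = (0.000000, 0.000000), k2 = (0.000000, 0.000000), k3 = (0.000000, 0.000000), k4 = (0.000000, 0.000000); V <- V + (h/6)(k1 + 2k2 + 2k3 + k4): V^p = -0.5000, V^q = 2.0000
step 2: k1 = (0.000000, 0.000000), k2 = (0.000000, 0.000000), k3 = (0.000000, 0.000000), k4 = (0.000000, 0.000000); V <- V + (h/6)(k1 + 2k2 + 2k3 + k4): V^p = -0.5000, V^q = 2.0000

Answer: V^p = -0.5000, V^q = 2.0000


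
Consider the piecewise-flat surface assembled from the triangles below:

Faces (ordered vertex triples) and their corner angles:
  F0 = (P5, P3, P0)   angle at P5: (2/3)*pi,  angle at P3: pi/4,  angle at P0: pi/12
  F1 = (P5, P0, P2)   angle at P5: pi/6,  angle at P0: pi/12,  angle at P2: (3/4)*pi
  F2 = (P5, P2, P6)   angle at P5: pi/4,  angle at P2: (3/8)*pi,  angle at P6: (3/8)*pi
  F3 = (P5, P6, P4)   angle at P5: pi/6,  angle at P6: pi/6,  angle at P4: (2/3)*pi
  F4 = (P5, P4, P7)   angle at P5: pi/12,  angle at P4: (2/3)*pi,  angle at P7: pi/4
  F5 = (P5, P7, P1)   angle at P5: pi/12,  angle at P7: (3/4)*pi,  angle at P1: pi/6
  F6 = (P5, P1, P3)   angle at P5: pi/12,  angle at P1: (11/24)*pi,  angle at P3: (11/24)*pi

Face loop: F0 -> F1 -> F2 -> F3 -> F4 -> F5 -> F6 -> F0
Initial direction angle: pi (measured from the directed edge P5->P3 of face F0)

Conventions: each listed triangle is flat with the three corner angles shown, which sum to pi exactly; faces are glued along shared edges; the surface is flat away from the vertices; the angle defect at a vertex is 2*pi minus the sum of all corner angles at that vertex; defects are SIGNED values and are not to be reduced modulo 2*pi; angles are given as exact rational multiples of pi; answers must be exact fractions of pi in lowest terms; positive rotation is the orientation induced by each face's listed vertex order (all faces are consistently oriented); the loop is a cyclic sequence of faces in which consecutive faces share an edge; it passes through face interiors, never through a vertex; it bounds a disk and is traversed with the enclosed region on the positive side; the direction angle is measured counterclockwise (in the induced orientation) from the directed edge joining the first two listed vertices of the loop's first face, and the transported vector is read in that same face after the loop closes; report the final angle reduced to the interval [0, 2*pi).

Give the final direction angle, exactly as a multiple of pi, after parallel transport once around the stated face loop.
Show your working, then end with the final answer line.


enclosed vertex P5: corner angles sum to (3/2)*pi, defect = 2*pi - (3/2)*pi = pi/2
the final direction is the initial angle plus the enclosed defects, taken mod 2*pi in the induced orientation
final angle = pi + pi/2 = (3/2)*pi (mod 2*pi)

Answer: final direction angle = (3/2)*pi


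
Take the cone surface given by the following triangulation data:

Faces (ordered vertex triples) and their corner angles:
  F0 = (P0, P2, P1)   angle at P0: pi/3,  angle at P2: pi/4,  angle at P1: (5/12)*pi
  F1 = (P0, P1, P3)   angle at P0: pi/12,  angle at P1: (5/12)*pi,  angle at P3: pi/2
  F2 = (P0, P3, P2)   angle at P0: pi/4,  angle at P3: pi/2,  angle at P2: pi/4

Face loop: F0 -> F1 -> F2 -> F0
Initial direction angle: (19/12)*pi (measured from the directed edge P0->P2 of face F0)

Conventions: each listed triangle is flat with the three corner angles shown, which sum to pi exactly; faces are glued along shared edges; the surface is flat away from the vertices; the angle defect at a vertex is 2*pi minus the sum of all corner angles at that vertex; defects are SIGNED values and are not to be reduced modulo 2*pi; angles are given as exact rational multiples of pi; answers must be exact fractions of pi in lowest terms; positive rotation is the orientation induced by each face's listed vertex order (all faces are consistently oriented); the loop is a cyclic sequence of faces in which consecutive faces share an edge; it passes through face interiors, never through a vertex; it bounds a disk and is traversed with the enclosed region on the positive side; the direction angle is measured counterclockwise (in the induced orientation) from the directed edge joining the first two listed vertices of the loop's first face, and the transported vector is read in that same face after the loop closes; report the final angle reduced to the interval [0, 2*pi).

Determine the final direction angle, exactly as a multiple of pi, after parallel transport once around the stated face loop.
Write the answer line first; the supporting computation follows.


Answer: final direction angle = (11/12)*pi

enclosed vertex P0: corner angles sum to (2/3)*pi, defect = 2*pi - (2/3)*pi = (4/3)*pi
final direction = starting direction + enclosed defect total, reduced mod 2*pi (induced orientation)
final angle = (19/12)*pi + (4/3)*pi = (11/12)*pi (mod 2*pi)


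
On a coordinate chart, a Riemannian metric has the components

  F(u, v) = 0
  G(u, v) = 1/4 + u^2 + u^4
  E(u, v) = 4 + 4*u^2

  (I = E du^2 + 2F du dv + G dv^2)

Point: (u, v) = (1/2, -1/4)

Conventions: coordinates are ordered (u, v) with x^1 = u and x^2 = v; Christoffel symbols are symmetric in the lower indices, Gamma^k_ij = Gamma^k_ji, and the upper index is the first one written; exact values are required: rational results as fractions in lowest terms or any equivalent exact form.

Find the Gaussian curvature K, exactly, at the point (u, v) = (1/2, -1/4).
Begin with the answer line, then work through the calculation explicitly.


Answer: K = -32/75

E = 5, F = 0, G = 9/16, EG - F^2 = 45/16 at the point
E_u = 4, E_v = 0, F_u = 0, F_v = 0, G_u = 3/2, G_v = 0
E_vv = 0, F_uv = 0, G_uu = 5
The intrinsic route: Brioschi's K = (det M1 - det M2)/(EG - F^2)^2.
M1 = [[-E_vv/2 + F_uv - G_uu/2, E_u/2, F_u - E_v/2], [F_v - G_u/2, E, F], [G_v/2, F, G]] = [[-5/2, 2, 0], [-3/4, 5, 0], [0, 0, 9/16]]; det M1 = -99/16
M2 = [[0, E_v/2, G_u/2], [E_v/2, E, F], [G_u/2, F, G]] = [[0, 0, 3/4], [0, 5, 0], [3/4, 0, 9/16]]; det M2 = -45/16
det M1 - det M2 = -27/8; K = -27/8 / (45/16)^2 = -32/75


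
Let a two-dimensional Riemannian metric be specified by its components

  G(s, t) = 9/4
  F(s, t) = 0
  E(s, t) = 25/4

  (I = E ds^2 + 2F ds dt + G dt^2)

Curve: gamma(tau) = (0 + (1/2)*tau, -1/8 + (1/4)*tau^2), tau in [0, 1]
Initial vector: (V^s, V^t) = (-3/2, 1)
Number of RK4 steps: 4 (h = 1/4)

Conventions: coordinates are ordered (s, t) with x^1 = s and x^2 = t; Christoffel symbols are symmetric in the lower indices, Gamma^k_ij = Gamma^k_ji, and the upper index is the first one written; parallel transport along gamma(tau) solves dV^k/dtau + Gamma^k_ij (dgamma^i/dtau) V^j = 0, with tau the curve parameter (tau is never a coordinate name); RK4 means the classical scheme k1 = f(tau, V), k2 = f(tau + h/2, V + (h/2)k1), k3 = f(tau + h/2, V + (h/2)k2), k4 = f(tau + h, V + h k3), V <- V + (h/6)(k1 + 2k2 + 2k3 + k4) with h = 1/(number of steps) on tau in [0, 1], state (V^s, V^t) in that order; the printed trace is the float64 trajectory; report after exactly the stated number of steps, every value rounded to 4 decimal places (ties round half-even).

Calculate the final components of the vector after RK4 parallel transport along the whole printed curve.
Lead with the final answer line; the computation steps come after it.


Answer: V^s = -1.5000, V^t = 1.0000

gamma'(tau) = (1/2, (1/2)*tau); f(tau, V)^k = -Gamma^k_ij(gamma(tau)) gamma'^i(tau) V^j; h = 1/4; intermediate values shown to 6 dp
curve data and Christoffel symbols at the stage parameters:
  tau = 0.000000: gamma = (0.000000, -0.125000), gamma' = (0.500000, 0.000000); Gamma_sss = 0.000000, Gamma_sst = 0.000000, Gamma_stt = 0.000000, Gamma_tss = 0.000000, Gamma_tst = 0.000000, Gamma_ttt = 0.000000
  tau = 0.125000: gamma = (0.062500, -0.121094), gamma' = (0.500000, 0.062500); Gamma_sss = 0.000000, Gamma_sst = 0.000000, Gamma_stt = 0.000000, Gamma_tss = 0.000000, Gamma_tst = 0.000000, Gamma_ttt = 0.000000
  tau = 0.250000: gamma = (0.125000, -0.109375), gamma' = (0.500000, 0.125000); Gamma_sss = 0.000000, Gamma_sst = 0.000000, Gamma_stt = 0.000000, Gamma_tss = 0.000000, Gamma_tst = 0.000000, Gamma_ttt = 0.000000
  tau = 0.375000: gamma = (0.187500, -0.089844), gamma' = (0.500000, 0.187500); Gamma_sss = 0.000000, Gamma_sst = 0.000000, Gamma_stt = 0.000000, Gamma_tss = 0.000000, Gamma_tst = 0.000000, Gamma_ttt = 0.000000
  tau = 0.500000: gamma = (0.250000, -0.062500), gamma' = (0.500000, 0.250000); Gamma_sss = 0.000000, Gamma_sst = 0.000000, Gamma_stt = 0.000000, Gamma_tss = 0.000000, Gamma_tst = 0.000000, Gamma_ttt = 0.000000
  tau = 0.625000: gamma = (0.312500, -0.027344), gamma' = (0.500000, 0.312500); Gamma_sss = 0.000000, Gamma_sst = 0.000000, Gamma_stt = 0.000000, Gamma_tss = 0.000000, Gamma_tst = 0.000000, Gamma_ttt = 0.000000
  tau = 0.750000: gamma = (0.375000, 0.015625), gamma' = (0.500000, 0.375000); Gamma_sss = 0.000000, Gamma_sst = 0.000000, Gamma_stt = 0.000000, Gamma_tss = 0.000000, Gamma_tst = 0.000000, Gamma_ttt = 0.000000
  tau = 0.875000: gamma = (0.437500, 0.066406), gamma' = (0.500000, 0.437500); Gamma_sss = 0.000000, Gamma_sst = 0.000000, Gamma_stt = 0.000000, Gamma_tss = 0.000000, Gamma_tst = 0.000000, Gamma_ttt = 0.000000
  tau = 1.000000: gamma = (0.500000, 0.125000), gamma' = (0.500000, 0.500000); Gamma_sss = 0.000000, Gamma_sst = 0.000000, Gamma_stt = 0.000000, Gamma_tss = 0.000000, Gamma_tst = 0.000000, Gamma_ttt = 0.000000
step 0: V^s = -1.5000, V^t = 1.0000
step 1: k1 = (0.000000, 0.000000), k2 = (0.000000, 0.000000), k3 = (0.000000, 0.000000), k4 = (0.000000, 0.000000); V <- V + (h/6)(k1 + 2k2 + 2k3 + k4): V^s = -1.5000, V^t = 1.0000
step 2: k1 = (0.000000, 0.000000), k2 = (0.000000, 0.000000), k3 = (0.000000, 0.000000), k4 = (0.000000, 0.000000); V <- V + (h/6)(k1 + 2k2 + 2k3 + k4): V^s = -1.5000, V^t = 1.0000
step 3: k1 = (0.000000, 0.000000), k2 = (0.000000, 0.000000), k3 = (0.000000, 0.000000), k4 = (0.000000, 0.000000); V <- V + (h/6)(k1 + 2k2 + 2k3 + k4): V^s = -1.5000, V^t = 1.0000
step 4: k1 = (0.000000, 0.000000), k2 = (0.000000, 0.000000), k3 = (0.000000, 0.000000), k4 = (0.000000, 0.000000); V <- V + (h/6)(k1 + 2k2 + 2k3 + k4): V^s = -1.5000, V^t = 1.0000


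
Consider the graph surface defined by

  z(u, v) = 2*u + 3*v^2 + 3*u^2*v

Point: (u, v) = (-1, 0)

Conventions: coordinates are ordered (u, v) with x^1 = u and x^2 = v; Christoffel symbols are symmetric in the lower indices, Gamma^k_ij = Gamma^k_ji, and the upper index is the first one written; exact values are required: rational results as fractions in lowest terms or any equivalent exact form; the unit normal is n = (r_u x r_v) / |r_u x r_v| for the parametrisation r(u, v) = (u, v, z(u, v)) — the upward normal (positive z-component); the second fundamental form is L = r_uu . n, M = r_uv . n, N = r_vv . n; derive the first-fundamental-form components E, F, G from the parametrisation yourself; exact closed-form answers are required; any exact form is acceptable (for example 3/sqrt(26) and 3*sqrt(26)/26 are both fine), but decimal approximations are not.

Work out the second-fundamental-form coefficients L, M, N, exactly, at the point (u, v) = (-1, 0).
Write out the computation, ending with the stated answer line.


z_u = 2, z_v = 3, z_uu = 0, z_uv = -6, z_vv = 6
E = 5, F = 6, G = 10; answer radicand W^2 = 14
unnormalised second-form numerators: l = 0, m = -6, n = 6; L = l/sqrt(14), and similarly M = m/sqrt(W^2), N = n/sqrt(W^2)

Answer: L = 0, M = -3*sqrt(14)/7, N = 3*sqrt(14)/7


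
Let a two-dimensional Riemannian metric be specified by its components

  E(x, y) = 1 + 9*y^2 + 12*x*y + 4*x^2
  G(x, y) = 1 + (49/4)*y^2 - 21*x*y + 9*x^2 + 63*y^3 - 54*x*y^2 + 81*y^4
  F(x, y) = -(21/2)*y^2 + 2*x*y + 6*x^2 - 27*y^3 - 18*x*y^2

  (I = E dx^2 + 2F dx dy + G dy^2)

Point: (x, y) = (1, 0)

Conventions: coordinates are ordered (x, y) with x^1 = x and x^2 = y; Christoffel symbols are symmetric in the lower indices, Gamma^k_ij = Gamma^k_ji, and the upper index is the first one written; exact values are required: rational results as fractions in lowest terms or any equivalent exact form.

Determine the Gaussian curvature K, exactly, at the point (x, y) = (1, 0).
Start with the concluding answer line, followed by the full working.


Answer: K = -4/49

E = 5, F = 6, G = 10, EG - F^2 = 14 at the point
E_x = 8, E_y = 12, F_x = 12, F_y = 2, G_x = 18, G_y = -21
E_yy = 18, F_xy = 2, G_xx = 18
Brioschi: K = (det M1 - det M2) / (EG - F^2)^2 with the standard first/second-derivative matrices M1, M2.
M1 = [[-E_yy/2 + F_xy - G_xx/2, E_x/2, F_x - E_y/2], [F_y - G_x/2, E, F], [G_y/2, F, G]] = [[-16, 4, 6], [-7, 5, 6], [-21/2, 6, 10]]; det M1 = -133
M2 = [[0, E_y/2, G_x/2], [E_y/2, E, F], [G_x/2, F, G]] = [[0, 6, 9], [6, 5, 6], [9, 6, 10]]; det M2 = -117
det M1 - det M2 = -16; K = -16 / (14)^2 = -4/49


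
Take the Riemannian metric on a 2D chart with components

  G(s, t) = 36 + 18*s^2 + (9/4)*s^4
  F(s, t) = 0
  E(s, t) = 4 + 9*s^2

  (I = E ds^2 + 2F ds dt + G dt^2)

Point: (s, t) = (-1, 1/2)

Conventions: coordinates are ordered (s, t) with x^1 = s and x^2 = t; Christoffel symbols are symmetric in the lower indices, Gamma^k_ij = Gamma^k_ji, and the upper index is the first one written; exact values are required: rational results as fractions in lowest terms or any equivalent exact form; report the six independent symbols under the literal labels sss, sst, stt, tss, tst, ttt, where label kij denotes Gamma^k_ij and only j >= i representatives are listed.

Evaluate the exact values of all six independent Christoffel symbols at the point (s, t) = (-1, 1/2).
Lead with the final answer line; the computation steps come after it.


Answer: Gamma_sss = -9/13, Gamma_sst = 0, Gamma_stt = 45/26, Gamma_tss = 0, Gamma_tst = -2/5, Gamma_ttt = 0

E = 13, F = 0, G = 225/4 at the point
E_s = -18, E_t = 0, F_s = 0, F_t = 0, G_s = -45, G_t = 0
EG - F^2 = 2925/4;  g^inv = (4/2925) * [[225/4, 0], [0, 13]]
first-kind symbols [ij,l] = (1/2)(d_i g_jl + d_j g_il - d_l g_ij): [ss,s] = E_s/2 = -9, [ss,t] = F_s - E_t/2 = 0, [st,s] = E_t/2 = 0, [st,t] = G_s/2 = -45/2, [tt,s] = F_t - G_s/2 = 45/2, [tt,t] = G_t/2 = 0
Gamma^s_ij = (G*[ij,s] - F*[ij,t])/(EG - F^2), Gamma^t_ij = (E*[ij,t] - F*[ij,s])/(EG - F^2)


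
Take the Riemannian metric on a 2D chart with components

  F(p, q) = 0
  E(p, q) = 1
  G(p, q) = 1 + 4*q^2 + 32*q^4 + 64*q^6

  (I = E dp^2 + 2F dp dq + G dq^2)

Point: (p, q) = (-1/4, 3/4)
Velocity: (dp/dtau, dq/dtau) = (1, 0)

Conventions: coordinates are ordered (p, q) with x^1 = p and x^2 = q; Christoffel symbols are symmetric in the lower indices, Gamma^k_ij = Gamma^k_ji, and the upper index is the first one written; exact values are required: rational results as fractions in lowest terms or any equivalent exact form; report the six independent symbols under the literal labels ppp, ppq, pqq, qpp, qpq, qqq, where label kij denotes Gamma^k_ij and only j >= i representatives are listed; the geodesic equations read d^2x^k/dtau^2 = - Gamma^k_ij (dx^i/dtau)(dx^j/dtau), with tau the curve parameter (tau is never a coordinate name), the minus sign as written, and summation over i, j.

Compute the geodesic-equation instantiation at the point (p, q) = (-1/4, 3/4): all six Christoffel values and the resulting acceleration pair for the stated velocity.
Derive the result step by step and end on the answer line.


E = 1, F = 0, G = 1585/64 at the point
E_p = 0, E_q = 0, F_p = 0, F_q = 0, G_p = 0, G_q = 1209/8
EG - F^2 = 1585/64;  g^inv = (64/1585) * [[1585/64, 0], [0, 1]]
first-kind symbols [ij,l] = (1/2)(d_i g_jl + d_j g_il - d_l g_ij): [pp,p] = E_p/2 = 0, [pp,q] = F_p - E_q/2 = 0, [pq,p] = E_q/2 = 0, [pq,q] = G_p/2 = 0, [qq,p] = F_q - G_p/2 = 0, [qq,q] = G_q/2 = 1209/16
Gamma^p_ij = (G*[ij,p] - F*[ij,q])/(EG - F^2), Gamma^q_ij = (E*[ij,q] - F*[ij,p])/(EG - F^2)
Gamma_ppp = 0, Gamma_ppq = 0, Gamma_pqq = 0, Gamma_qpp = 0, Gamma_qpq = 0, Gamma_qqq = 4836/1585
d^2p/dtau^2 = -(Gamma_ppp*(1)^2 + 2*Gamma_ppq*(1)*(0) + Gamma_pqq*(0)^2) = 0
d^2q/dtau^2 = -(Gamma_qpp*(1)^2 + 2*Gamma_qpq*(1)*(0) + Gamma_qqq*(0)^2) = 0

Answer: Gamma_ppp = 0, Gamma_ppq = 0, Gamma_pqq = 0, Gamma_qpp = 0, Gamma_qpq = 0, Gamma_qqq = 4836/1585; accelerations (d^2p/dtau^2, d^2q/dtau^2) = (0, 0)


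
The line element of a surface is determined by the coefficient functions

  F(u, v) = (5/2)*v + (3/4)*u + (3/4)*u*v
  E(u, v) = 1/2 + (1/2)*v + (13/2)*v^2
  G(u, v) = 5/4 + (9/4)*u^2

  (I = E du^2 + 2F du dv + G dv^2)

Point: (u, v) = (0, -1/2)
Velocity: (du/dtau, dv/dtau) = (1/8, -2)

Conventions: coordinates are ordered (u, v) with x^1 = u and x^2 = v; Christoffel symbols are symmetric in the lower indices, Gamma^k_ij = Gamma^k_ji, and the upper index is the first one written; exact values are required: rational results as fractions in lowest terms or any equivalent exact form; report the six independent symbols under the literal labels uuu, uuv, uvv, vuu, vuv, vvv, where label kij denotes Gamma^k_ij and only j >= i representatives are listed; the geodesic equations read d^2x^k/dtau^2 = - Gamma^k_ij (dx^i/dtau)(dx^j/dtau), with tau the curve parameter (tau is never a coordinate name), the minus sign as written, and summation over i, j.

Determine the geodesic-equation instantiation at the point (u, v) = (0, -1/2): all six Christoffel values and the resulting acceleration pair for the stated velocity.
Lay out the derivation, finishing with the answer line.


E = 15/8, F = -5/4, G = 5/4 at the point
E_u = 0, E_v = -6, F_u = 3/8, F_v = 5/2, G_u = 0, G_v = 0
EG - F^2 = 25/32;  g^inv = (32/25) * [[5/4, 5/4], [5/4, 15/8]]
first-kind symbols [ij,l] = (1/2)(d_i g_jl + d_j g_il - d_l g_ij): [uu,u] = E_u/2 = 0, [uu,v] = F_u - E_v/2 = 27/8, [uv,u] = E_v/2 = -3, [uv,v] = G_u/2 = 0, [vv,u] = F_v - G_u/2 = 5/2, [vv,v] = G_v/2 = 0
Gamma^u_ij = (G*[ij,u] - F*[ij,v])/(EG - F^2), Gamma^v_ij = (E*[ij,v] - F*[ij,u])/(EG - F^2)
Gamma_uuu = 27/5, Gamma_uuv = -24/5, Gamma_uvv = 4, Gamma_vuu = 81/10, Gamma_vuv = -24/5, Gamma_vvv = 4
d^2u/dtau^2 = -(Gamma_uuu*(1/8)^2 + 2*Gamma_uuv*(1/8)*(-2) + Gamma_uvv*(-2)^2) = -1183/64
d^2v/dtau^2 = -(Gamma_vuu*(1/8)^2 + 2*Gamma_vuv*(1/8)*(-2) + Gamma_vvv*(-2)^2) = -11857/640

Answer: Gamma_uuu = 27/5, Gamma_uuv = -24/5, Gamma_uvv = 4, Gamma_vuu = 81/10, Gamma_vuv = -24/5, Gamma_vvv = 4; accelerations (d^2u/dtau^2, d^2v/dtau^2) = (-1183/64, -11857/640)


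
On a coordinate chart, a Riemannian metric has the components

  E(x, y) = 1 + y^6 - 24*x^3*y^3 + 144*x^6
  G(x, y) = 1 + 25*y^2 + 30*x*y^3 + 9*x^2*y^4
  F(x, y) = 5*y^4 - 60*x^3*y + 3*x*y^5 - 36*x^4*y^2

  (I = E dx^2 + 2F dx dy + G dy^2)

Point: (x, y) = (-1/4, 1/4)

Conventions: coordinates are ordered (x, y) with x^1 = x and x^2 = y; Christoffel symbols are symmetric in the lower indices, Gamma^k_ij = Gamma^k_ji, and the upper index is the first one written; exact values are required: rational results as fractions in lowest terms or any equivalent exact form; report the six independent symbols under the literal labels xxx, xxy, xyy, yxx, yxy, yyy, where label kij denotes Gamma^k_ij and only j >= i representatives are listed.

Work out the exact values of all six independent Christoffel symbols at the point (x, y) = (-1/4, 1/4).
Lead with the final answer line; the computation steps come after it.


Answer: Gamma_xxx = -312/1699, Gamma_xxy = 26/1699, Gamma_xyy = 1924/5097, Gamma_yxx = -1848/1699, Gamma_yxy = 154/1699, Gamma_yyy = 11396/5097

E = 4265/4096, F = 1001/4096, G = 10025/4096 at the point
E_x = -117/128, E_y = 39/512, F_x = -2733/1024, F_y = 1193/1024, G_x = 231/512, G_y = 2849/256
EG - F^2 = 5097/2048;  g^inv = (2048/5097) * [[10025/4096, -1001/4096], [-1001/4096, 4265/4096]]
first-kind symbols [ij,l] = (1/2)(d_i g_jl + d_j g_il - d_l g_ij): [xx,x] = E_x/2 = -117/256, [xx,y] = F_x - E_y/2 = -693/256, [xy,x] = E_y/2 = 39/1024, [xy,y] = G_x/2 = 231/1024, [yy,x] = F_y - G_x/2 = 481/512, [yy,y] = G_y/2 = 2849/512
Gamma^x_ij = (G*[ij,x] - F*[ij,y])/(EG - F^2), Gamma^y_ij = (E*[ij,y] - F*[ij,x])/(EG - F^2)


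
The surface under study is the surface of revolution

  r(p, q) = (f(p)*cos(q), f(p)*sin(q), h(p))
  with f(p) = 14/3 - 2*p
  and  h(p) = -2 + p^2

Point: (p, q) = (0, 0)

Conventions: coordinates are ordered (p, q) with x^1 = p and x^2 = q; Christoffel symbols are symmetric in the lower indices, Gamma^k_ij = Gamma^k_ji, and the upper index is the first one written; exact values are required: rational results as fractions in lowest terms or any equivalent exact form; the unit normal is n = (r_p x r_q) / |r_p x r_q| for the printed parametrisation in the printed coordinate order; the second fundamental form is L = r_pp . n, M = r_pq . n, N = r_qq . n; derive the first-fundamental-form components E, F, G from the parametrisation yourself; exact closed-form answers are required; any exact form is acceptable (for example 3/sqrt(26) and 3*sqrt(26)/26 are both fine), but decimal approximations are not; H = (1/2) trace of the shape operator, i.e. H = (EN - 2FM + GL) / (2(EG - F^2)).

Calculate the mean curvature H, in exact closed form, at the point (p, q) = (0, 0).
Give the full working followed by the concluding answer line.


f = 14/3, f' = -2, f'' = 0, h' = 0, h'' = 2
E = 4, F = 0, G = 196/9; answer radicand W^2 = 4
unnormalised second-form numerators: l = -4, m = 0, n = 0; L = l/sqrt(4), and similarly M = m/sqrt(W^2), N = n/sqrt(W^2)
H = (E*n - 2*F*m + G*l) / (2*(EG - F^2)*sqrt(W^2)); E*n - 2*F*m + G*l = -784/9, EG - F^2 = 784/9, so H = (-1/2)/sqrt(4)

Answer: H = -1/4


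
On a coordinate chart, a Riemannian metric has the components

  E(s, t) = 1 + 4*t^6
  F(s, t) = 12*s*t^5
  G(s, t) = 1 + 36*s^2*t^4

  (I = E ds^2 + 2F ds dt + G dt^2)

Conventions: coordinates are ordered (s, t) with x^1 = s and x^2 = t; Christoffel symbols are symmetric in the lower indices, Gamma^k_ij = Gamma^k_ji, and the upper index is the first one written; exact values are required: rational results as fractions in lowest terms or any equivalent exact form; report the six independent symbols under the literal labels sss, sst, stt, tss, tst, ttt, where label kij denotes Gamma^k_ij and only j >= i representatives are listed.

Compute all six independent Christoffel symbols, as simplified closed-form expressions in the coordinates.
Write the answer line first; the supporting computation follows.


Answer: Gamma_sss = 0, Gamma_sst = 12*t^5/(36*s^2*t^4 + 4*t^6 + 1), Gamma_stt = 24*s*t^4/(36*s^2*t^4 + 4*t^6 + 1), Gamma_tss = 0, Gamma_tst = 36*s*t^4/(36*s^2*t^4 + 4*t^6 + 1), Gamma_ttt = 72*s^2*t^3/(36*s^2*t^4 + 4*t^6 + 1)

E = 1 + 4*t^6; F = 12*s*t^5; G = 1 + 36*s^2*t^4
Gamma^k_ij = (1/2) g^{kl} (d_i g_jl + d_j g_il - d_l g_ij), with g^inv = (1/(EG-F^2)) [[G, -F], [-F, E]]
first partials: E_s = 0, E_t = 24*t^5, F_s = 12*t^5, F_t = 60*s*t^4, G_s = 72*s*t^4, G_t = 144*s^2*t^3
D = EG - F^2 = 1 + 4*t^6 + 36*s^2*t^4
expanded: Gamma^s_ss = (G E_s - 2F F_s + F E_t)/(2D), Gamma^s_st = (G E_t - F G_s)/(2D), Gamma^s_tt = (2G F_t - G G_s - F G_t)/(2D), Gamma^t_ss = (2E F_s - E E_t - F E_s)/(2D), Gamma^t_st = (E G_s - F E_t)/(2D), Gamma^t_tt = (E G_t - 2F F_t + F G_s)/(2D); substitute and cancel common factors


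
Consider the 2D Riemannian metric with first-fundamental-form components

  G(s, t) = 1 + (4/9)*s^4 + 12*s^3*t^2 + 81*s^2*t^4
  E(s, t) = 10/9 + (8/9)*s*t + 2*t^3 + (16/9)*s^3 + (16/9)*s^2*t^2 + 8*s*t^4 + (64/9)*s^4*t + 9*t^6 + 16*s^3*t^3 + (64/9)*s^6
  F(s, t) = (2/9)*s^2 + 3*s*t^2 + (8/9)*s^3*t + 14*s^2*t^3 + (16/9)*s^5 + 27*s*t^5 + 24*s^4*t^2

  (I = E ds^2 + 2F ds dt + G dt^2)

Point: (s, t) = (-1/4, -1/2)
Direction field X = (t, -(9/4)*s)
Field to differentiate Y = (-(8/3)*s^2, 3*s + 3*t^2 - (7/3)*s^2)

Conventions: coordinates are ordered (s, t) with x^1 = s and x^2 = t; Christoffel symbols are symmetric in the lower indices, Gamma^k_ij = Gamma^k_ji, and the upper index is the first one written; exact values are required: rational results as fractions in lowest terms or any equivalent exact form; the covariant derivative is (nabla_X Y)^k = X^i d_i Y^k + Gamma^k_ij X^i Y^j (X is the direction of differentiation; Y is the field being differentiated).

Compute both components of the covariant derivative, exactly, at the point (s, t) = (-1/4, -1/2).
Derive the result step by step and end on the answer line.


E = 145/144, F = -25/576, G = 2929/2304 at the point
E_s = -1/36, E_t = 23/72, F_s = 71/288, F_t = -467/576, G_s = -575/288, G_t = -75/32
EG - F^2 = 2945/2304;  g^inv = (2304/2945) * [[2929/2304, 25/576], [25/576, 145/144]]
first-kind symbols [ij,l] = (1/2)(d_i g_jl + d_j g_il - d_l g_ij): [ss,s] = E_s/2 = -1/72, [ss,t] = F_s - E_t/2 = 25/288, [st,s] = E_t/2 = 23/144, [st,t] = G_s/2 = -575/576, [tt,s] = F_t - G_s/2 = 3/16, [tt,t] = G_t/2 = -75/64
Gamma^s_ij = (G*[ij,s] - F*[ij,t])/(EG - F^2), Gamma^t_ij = (E*[ij,t] - F*[ij,s])/(EG - F^2)
Gamma_sss = -32/2945, Gamma_sst = 368/2945, Gamma_stt = 432/2945, Gamma_tss = 40/589, Gamma_tst = -460/589, Gamma_ttt = -540/589
X = (-1/2, 9/16), Y = (-1/6, -7/48) at the point

Answer: (nabla_X Y)^s = -96437/141360, (nabla_X Y)^t = -415451/113088


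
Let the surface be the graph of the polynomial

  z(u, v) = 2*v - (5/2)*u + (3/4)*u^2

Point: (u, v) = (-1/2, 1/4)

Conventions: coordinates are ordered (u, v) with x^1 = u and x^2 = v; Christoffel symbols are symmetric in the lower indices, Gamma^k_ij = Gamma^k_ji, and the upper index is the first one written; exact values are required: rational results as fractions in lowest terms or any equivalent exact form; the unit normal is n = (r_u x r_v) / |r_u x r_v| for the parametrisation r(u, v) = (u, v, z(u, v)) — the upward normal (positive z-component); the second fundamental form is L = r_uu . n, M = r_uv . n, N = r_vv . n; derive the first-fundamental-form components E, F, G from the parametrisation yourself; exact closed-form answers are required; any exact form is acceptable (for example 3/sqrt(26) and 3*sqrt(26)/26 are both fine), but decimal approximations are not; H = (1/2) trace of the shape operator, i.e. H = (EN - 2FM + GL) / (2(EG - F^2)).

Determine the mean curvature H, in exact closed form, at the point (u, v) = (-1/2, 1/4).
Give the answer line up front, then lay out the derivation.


Answer: H = 80*sqrt(249)/20667

z_u = -13/4, z_v = 2, z_uu = 3/2, z_uv = 0, z_vv = 0
E = 185/16, F = -13/2, G = 5; answer radicand W^2 = 249/16
unnormalised second-form numerators: l = 3/2, m = 0, n = 0; L = l/sqrt(249/16), and similarly M = m/sqrt(W^2), N = n/sqrt(W^2)
H = (E*n - 2*F*m + G*l) / (2*(EG - F^2)*sqrt(W^2)); E*n - 2*F*m + G*l = 15/2, EG - F^2 = 249/16, so H = (20/83)/sqrt(249/16)


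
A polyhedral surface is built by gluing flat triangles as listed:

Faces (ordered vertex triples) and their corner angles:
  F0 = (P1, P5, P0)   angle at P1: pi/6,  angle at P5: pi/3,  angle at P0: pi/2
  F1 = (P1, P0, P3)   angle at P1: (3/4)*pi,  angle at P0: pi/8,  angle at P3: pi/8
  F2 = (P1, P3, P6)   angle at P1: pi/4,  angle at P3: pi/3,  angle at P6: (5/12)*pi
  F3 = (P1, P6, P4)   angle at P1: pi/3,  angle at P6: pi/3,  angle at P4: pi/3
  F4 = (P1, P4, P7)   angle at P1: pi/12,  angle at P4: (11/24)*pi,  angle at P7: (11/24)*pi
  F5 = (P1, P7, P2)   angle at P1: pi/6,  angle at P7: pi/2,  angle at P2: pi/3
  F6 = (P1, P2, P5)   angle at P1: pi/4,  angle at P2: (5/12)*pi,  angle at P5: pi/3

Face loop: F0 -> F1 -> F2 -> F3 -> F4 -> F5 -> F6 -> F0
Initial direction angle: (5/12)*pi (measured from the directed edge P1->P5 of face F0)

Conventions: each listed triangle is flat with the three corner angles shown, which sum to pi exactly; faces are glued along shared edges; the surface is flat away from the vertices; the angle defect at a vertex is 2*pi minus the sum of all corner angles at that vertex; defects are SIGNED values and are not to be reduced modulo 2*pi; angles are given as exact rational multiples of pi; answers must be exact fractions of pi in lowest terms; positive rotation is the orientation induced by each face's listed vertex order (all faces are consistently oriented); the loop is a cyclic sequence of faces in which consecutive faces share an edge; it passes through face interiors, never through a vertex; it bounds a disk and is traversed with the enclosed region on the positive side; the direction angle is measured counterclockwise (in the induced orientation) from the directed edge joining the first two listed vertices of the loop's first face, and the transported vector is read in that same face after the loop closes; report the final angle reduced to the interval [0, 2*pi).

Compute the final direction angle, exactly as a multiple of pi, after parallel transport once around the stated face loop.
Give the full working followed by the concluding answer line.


enclosed vertex P1: corner angles sum to 2*pi, defect = 2*pi - 2*pi = 0
by Gauss-Bonnet the loop rotates the vector by the enclosed defect sum (positive orientation, mod 2*pi)
final angle = (5/12)*pi + 0 = (5/12)*pi (mod 2*pi)

Answer: final direction angle = (5/12)*pi


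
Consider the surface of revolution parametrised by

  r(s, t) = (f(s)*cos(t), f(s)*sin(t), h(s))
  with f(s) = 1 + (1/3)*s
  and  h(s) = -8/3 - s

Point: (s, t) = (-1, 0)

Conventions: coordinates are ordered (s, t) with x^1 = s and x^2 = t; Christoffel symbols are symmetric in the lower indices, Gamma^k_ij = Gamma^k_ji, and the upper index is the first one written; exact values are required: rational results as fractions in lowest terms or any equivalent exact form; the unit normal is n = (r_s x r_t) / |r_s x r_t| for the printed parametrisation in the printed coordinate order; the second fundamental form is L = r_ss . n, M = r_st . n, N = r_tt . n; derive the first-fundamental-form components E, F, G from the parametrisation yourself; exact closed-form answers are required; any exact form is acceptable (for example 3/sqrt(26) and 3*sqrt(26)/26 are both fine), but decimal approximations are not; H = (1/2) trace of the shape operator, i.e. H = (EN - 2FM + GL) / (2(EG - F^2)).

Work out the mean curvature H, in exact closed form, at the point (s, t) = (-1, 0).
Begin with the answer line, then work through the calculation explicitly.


Answer: H = -9*sqrt(10)/40

f = 2/3, f' = 1/3, f'' = 0, h' = -1, h'' = 0
E = 10/9, F = 0, G = 4/9; answer radicand W^2 = 10/9
unnormalised second-form numerators: l = 0, m = 0, n = -2/3; L = l/sqrt(10/9), and similarly M = m/sqrt(W^2), N = n/sqrt(W^2)
H = (E*n - 2*F*m + G*l) / (2*(EG - F^2)*sqrt(W^2)); E*n - 2*F*m + G*l = -20/27, EG - F^2 = 40/81, so H = (-3/4)/sqrt(10/9)


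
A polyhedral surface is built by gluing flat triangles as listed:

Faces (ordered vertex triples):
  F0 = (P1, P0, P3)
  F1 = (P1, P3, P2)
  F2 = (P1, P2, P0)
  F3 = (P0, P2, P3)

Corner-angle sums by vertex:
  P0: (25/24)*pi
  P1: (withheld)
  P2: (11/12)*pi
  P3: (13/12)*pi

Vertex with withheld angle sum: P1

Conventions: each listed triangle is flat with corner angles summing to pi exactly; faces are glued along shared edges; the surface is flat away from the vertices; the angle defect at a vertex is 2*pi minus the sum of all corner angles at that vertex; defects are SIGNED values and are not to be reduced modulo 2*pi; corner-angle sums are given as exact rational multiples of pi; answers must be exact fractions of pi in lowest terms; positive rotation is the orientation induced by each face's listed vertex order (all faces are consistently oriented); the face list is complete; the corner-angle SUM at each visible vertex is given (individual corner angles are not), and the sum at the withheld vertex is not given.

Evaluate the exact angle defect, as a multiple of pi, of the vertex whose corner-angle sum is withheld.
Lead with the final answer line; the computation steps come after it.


Answer: defect(P1) = (25/24)*pi

V = 4, E = 6, F = 4; chi = V - E + F = 2
Gauss-Bonnet: total defect = 2*pi*chi = 4*pi; visible defects sum to (71/24)*pi


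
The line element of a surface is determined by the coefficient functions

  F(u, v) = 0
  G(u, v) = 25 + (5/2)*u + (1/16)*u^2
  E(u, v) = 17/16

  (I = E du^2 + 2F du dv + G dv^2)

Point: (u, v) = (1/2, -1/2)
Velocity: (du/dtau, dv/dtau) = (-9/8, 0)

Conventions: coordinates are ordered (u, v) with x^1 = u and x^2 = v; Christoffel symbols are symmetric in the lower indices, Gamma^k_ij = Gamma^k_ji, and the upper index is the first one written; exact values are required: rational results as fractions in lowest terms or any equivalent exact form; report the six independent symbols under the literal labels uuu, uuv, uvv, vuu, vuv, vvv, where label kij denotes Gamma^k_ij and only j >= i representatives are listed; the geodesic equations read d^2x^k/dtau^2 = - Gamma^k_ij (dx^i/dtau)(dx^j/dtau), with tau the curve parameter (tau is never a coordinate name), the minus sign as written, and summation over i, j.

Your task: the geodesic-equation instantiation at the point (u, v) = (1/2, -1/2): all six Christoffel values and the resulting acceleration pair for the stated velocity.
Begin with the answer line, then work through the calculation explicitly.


Answer: Gamma_uuu = 0, Gamma_uuv = 0, Gamma_uvv = -41/34, Gamma_vuu = 0, Gamma_vuv = 2/41, Gamma_vvv = 0; accelerations (d^2u/dtau^2, d^2v/dtau^2) = (0, 0)

E = 17/16, F = 0, G = 1681/64 at the point
E_u = 0, E_v = 0, F_u = 0, F_v = 0, G_u = 41/16, G_v = 0
EG - F^2 = 28577/1024;  g^inv = (1024/28577) * [[1681/64, 0], [0, 17/16]]
first-kind symbols [ij,l] = (1/2)(d_i g_jl + d_j g_il - d_l g_ij): [uu,u] = E_u/2 = 0, [uu,v] = F_u - E_v/2 = 0, [uv,u] = E_v/2 = 0, [uv,v] = G_u/2 = 41/32, [vv,u] = F_v - G_u/2 = -41/32, [vv,v] = G_v/2 = 0
Gamma^u_ij = (G*[ij,u] - F*[ij,v])/(EG - F^2), Gamma^v_ij = (E*[ij,v] - F*[ij,u])/(EG - F^2)
Gamma_uuu = 0, Gamma_uuv = 0, Gamma_uvv = -41/34, Gamma_vuu = 0, Gamma_vuv = 2/41, Gamma_vvv = 0
d^2u/dtau^2 = -(Gamma_uuu*(-9/8)^2 + 2*Gamma_uuv*(-9/8)*(0) + Gamma_uvv*(0)^2) = 0
d^2v/dtau^2 = -(Gamma_vuu*(-9/8)^2 + 2*Gamma_vuv*(-9/8)*(0) + Gamma_vvv*(0)^2) = 0


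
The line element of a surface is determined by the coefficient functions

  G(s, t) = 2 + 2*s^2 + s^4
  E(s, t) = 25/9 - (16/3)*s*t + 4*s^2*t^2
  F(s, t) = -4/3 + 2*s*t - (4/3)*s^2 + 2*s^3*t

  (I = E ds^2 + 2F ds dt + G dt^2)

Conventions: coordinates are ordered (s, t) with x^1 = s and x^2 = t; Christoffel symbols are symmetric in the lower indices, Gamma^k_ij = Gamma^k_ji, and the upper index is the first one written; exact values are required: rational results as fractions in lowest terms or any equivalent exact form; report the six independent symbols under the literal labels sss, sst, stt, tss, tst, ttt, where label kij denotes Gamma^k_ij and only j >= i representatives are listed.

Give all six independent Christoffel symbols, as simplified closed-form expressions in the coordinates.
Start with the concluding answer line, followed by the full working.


Answer: Gamma_sss = (36*s*t^2 - 24*t)/(9*s^4 + 36*s^2*t^2 + 18*s^2 - 48*s*t + 34), Gamma_sst = (36*s^2*t - 24*s)/(9*s^4 + 36*s^2*t^2 + 18*s^2 - 48*s*t + 34), Gamma_stt = 0, Gamma_tss = (18*s^2*t + 18*t)/(9*s^4 + 36*s^2*t^2 + 18*s^2 - 48*s*t + 34), Gamma_tst = (18*s^3 + 18*s)/(9*s^4 + 36*s^2*t^2 + 18*s^2 - 48*s*t + 34), Gamma_ttt = 0

E = 25/9 - (16/3)*s*t + 4*s^2*t^2; F = -4/3 + 2*s*t - (4/3)*s^2 + 2*s^3*t; G = 2 + 2*s^2 + s^4
Gamma^k_ij = (1/2) g^{kl} (d_i g_jl + d_j g_il - d_l g_ij), with g^inv = (1/(EG-F^2)) [[G, -F], [-F, E]]
first partials: E_s = -(16/3)*t + 8*s*t^2, E_t = -(16/3)*s + 8*s^2*t, F_s = 2*t - (8/3)*s + 6*s^2*t, F_t = 2*s + 2*s^3, G_s = 4*s + 4*s^3, G_t = 0
D = EG - F^2 = 34/9 - (16/3)*s*t + 2*s^2 + 4*s^2*t^2 + s^4
expanded: Gamma^s_ss = (G E_s - 2F F_s + F E_t)/(2D), Gamma^s_st = (G E_t - F G_s)/(2D), Gamma^s_tt = (2G F_t - G G_s - F G_t)/(2D), Gamma^t_ss = (2E F_s - E E_t - F E_s)/(2D), Gamma^t_st = (E G_s - F E_t)/(2D), Gamma^t_tt = (E G_t - 2F F_t + F G_s)/(2D); substitute and cancel common factors


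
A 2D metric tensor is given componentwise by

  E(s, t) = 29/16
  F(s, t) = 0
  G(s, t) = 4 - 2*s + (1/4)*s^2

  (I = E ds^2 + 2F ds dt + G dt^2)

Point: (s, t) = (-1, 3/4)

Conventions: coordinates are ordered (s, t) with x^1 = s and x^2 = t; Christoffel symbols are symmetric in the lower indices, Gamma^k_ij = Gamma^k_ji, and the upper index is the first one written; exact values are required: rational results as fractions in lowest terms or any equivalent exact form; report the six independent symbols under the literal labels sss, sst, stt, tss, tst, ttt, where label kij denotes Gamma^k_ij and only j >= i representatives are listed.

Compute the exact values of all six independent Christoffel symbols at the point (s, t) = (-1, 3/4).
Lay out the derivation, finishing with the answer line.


E = 29/16, F = 0, G = 25/4 at the point
E_s = 0, E_t = 0, F_s = 0, F_t = 0, G_s = -5/2, G_t = 0
EG - F^2 = 725/64;  g^inv = (64/725) * [[25/4, 0], [0, 29/16]]
first-kind symbols [ij,l] = (1/2)(d_i g_jl + d_j g_il - d_l g_ij): [ss,s] = E_s/2 = 0, [ss,t] = F_s - E_t/2 = 0, [st,s] = E_t/2 = 0, [st,t] = G_s/2 = -5/4, [tt,s] = F_t - G_s/2 = 5/4, [tt,t] = G_t/2 = 0
Gamma^s_ij = (G*[ij,s] - F*[ij,t])/(EG - F^2), Gamma^t_ij = (E*[ij,t] - F*[ij,s])/(EG - F^2)

Answer: Gamma_sss = 0, Gamma_sst = 0, Gamma_stt = 20/29, Gamma_tss = 0, Gamma_tst = -1/5, Gamma_ttt = 0


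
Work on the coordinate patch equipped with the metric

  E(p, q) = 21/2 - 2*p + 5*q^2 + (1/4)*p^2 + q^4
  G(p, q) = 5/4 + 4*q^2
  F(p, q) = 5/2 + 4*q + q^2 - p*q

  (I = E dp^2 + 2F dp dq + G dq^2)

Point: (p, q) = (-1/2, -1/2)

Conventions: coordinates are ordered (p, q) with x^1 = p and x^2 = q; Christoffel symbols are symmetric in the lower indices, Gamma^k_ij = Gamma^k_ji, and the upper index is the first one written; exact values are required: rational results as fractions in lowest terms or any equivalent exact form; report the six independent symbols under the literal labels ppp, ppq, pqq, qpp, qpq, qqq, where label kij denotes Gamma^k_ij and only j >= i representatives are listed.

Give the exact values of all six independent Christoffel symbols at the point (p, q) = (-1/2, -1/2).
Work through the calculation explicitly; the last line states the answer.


E = 103/8, F = 1/2, G = 9/4 at the point
E_p = -9/4, E_q = -11/2, F_p = 1/2, F_q = 7/2, G_p = 0, G_q = -4
EG - F^2 = 919/32;  g^inv = (32/919) * [[9/4, -1/2], [-1/2, 103/8]]
first-kind symbols [ij,l] = (1/2)(d_i g_jl + d_j g_il - d_l g_ij): [pp,p] = E_p/2 = -9/8, [pp,q] = F_p - E_q/2 = 13/4, [pq,p] = E_q/2 = -11/4, [pq,q] = G_p/2 = 0, [qq,p] = F_q - G_p/2 = 7/2, [qq,q] = G_q/2 = -2
Gamma^p_ij = (G*[ij,p] - F*[ij,q])/(EG - F^2), Gamma^q_ij = (E*[ij,q] - F*[ij,p])/(EG - F^2)

Answer: Gamma_ppp = -133/919, Gamma_ppq = -198/919, Gamma_pqq = 284/919, Gamma_qpp = 1357/919, Gamma_qpq = 44/919, Gamma_qqq = -880/919
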